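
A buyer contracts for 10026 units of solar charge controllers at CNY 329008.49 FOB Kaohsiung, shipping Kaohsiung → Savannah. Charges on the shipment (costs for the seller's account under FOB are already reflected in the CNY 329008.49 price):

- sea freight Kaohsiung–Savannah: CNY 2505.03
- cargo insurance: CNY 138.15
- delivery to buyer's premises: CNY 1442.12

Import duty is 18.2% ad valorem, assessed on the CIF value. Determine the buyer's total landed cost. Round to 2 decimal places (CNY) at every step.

FOB: the seller bears costs until goods are on board at the origin port; the buyer bears freight, insurance and all costs thereafter.
CIF value = FOB price + freight + insurance = 329008.49 + 2505.03 + 138.15 = 331651.67
Import duty = 331651.67 × 18.2% = 60360.60
Buyer bears: freight 2505.03 + insurance 138.15 + delivery 1442.12 + duty 60360.60 = 64445.90
Landed cost = invoice 329008.49 + 64445.90 = 393454.39

Total landed cost: CNY 393454.39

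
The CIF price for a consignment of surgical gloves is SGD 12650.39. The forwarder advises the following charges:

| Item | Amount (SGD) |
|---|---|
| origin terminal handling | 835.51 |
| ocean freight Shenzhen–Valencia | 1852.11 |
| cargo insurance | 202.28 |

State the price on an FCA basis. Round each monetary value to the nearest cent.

FCA price: SGD 9760.49

From CIF to FCA, the seller no longer bears: origin terminal, freight, insurance.
FCA price = 12650.39 − 835.51 − 1852.11 − 202.28 = 9760.49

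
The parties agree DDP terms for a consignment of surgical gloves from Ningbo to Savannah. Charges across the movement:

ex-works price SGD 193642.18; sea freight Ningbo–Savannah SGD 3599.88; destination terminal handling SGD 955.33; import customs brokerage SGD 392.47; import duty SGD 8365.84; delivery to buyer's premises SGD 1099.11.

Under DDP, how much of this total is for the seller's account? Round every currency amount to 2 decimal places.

Seller's account: SGD 208054.81

DDP: the seller bears all costs including import duty.
Seller's account: goods 193642.18 + freight 3599.88 + destination terminal 955.33 + brokerage 392.47 + duty 8365.84 + delivery 1099.11 = 208054.81
Buyer's account: 0.00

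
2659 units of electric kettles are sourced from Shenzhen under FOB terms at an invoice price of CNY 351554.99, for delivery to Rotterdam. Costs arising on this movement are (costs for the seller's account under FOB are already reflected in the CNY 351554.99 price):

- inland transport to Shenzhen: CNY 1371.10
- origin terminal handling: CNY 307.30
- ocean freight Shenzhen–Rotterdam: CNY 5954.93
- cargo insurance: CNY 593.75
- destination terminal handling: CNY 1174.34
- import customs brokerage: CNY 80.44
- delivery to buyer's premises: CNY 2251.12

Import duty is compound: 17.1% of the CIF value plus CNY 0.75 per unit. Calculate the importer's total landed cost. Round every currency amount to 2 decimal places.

Total landed cost: CNY 424839.55

FOB: the seller bears costs until goods are on board at the origin port; the buyer bears freight, insurance and all costs thereafter.
Already in the invoice (seller's account under FOB): inland to port, origin terminal — exclude.
CIF value = FOB price + freight + insurance = 351554.99 + 5954.93 + 593.75 = 358103.67
Ad valorem component: 358103.67 × 17.1% = 61235.73
Specific component: 2659 × 0.75 = 1994.25
Import duty = 61235.73 + 1994.25 = 63229.98
Buyer bears: freight 5954.93 + insurance 593.75 + destination terminal 1174.34 + brokerage 80.44 + delivery 2251.12 + duty 63229.98 = 73284.56
Landed cost = invoice 351554.99 + 73284.56 = 424839.55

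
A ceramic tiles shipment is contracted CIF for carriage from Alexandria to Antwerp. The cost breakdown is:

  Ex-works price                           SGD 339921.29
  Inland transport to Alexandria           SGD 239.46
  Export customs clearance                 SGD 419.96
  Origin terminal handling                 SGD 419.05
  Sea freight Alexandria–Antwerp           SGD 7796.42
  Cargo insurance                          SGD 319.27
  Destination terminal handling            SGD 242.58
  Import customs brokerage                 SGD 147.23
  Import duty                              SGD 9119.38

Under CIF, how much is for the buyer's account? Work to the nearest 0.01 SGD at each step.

CIF: the seller pays costs through ocean freight and marine insurance to the destination port.
Seller's account: goods 339921.29 + inland to port 239.46 + export clearance 419.96 + origin terminal 419.05 + freight 7796.42 + insurance 319.27 = 349115.45
Buyer's account: destination terminal 242.58 + brokerage 147.23 + duty 9119.38 = 9509.19

Buyer's account: SGD 9509.19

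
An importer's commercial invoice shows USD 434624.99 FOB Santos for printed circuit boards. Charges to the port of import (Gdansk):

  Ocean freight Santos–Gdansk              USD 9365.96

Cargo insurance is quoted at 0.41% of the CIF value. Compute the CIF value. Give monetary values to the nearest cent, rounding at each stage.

Let C be the CIF value. C = FOB price + freight + 0.41% × C
C − 0.41% × C = 434624.99 + 9365.96
0.9959 × C = 443990.95
C = 443990.95 / 0.9959 = 445818.81
Insurance premium = 0.41% × 445818.81 = 1827.86

CIF value: USD 445818.81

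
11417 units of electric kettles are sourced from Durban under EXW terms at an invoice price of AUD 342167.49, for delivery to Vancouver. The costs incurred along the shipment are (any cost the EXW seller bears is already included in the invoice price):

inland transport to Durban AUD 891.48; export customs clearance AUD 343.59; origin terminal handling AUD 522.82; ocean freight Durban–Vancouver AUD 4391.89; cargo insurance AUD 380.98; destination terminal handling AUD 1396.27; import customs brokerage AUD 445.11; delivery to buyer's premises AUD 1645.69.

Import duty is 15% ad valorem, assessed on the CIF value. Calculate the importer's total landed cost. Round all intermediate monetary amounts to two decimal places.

EXW: the seller makes goods available at their premises; the buyer bears all onward costs.
CIF value = EXW price + inland to port + export clearance + origin terminal + freight + insurance = 342167.49 + 891.48 + 343.59 + 522.82 + 4391.89 + 380.98 = 348698.25
Import duty = 348698.25 × 15% = 52304.74
Buyer bears: inland to port 891.48 + export clearance 343.59 + origin terminal 522.82 + freight 4391.89 + insurance 380.98 + destination terminal 1396.27 + brokerage 445.11 + delivery 1645.69 + duty 52304.74 = 62322.57
Landed cost = invoice 342167.49 + 62322.57 = 404490.06

Total landed cost: AUD 404490.06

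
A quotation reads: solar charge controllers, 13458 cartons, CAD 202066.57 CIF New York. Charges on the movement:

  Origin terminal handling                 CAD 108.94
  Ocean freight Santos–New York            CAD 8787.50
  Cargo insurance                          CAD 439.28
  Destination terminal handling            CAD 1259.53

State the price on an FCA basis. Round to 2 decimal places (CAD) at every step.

FCA price: CAD 192730.85

Not relevant to the conversion: destination terminal — on the buyer under both terms; not part of either seller's price.
From CIF to FCA, the seller no longer bears: origin terminal, freight, insurance.
FCA price = 202066.57 − 108.94 − 8787.50 − 439.28 = 192730.85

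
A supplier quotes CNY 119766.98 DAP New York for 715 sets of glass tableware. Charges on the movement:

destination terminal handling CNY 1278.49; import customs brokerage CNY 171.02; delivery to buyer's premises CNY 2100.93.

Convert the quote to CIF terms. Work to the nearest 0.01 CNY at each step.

CIF price: CNY 116387.56

Not relevant to the conversion: brokerage — on the buyer under both terms; not part of either seller's price.
From DAP to CIF, the seller no longer bears: destination terminal, delivery.
CIF price = 119766.98 − 1278.49 − 2100.93 = 116387.56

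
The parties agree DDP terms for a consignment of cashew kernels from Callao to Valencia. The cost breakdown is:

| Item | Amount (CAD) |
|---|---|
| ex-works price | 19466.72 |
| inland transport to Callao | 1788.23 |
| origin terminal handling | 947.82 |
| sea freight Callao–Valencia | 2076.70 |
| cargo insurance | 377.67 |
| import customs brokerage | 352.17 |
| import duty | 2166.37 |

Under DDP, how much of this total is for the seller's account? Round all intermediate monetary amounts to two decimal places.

Seller's account: CAD 27175.68

DDP: the seller bears all costs including import duty.
Seller's account: goods 19466.72 + inland to port 1788.23 + origin terminal 947.82 + freight 2076.70 + insurance 377.67 + brokerage 352.17 + duty 2166.37 = 27175.68
Buyer's account: 0.00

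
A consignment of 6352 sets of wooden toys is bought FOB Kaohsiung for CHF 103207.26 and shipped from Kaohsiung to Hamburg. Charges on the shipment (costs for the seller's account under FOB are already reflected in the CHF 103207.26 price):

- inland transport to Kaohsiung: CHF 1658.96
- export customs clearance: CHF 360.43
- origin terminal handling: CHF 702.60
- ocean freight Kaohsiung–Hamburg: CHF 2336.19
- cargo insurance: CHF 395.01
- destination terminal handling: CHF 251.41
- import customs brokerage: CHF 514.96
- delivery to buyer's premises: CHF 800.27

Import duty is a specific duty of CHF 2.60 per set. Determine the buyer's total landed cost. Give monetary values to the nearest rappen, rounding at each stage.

Total landed cost: CHF 124020.30

FOB: the seller bears costs until goods are on board at the origin port; the buyer bears freight, insurance and all costs thereafter.
Already in the invoice (seller's account under FOB): inland to port, export clearance, origin terminal — exclude.
CIF value = FOB price + freight + insurance = 103207.26 + 2336.19 + 395.01 = 105938.46
Import duty = 6352 × 2.60 = 16515.20
Buyer bears: freight 2336.19 + insurance 395.01 + destination terminal 251.41 + brokerage 514.96 + delivery 800.27 + duty 16515.20 = 20813.04
Landed cost = invoice 103207.26 + 20813.04 = 124020.30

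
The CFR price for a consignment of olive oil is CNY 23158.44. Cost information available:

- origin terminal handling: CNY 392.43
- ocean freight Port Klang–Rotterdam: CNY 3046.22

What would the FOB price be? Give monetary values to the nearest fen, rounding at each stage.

Not relevant to the conversion: origin terminal — on the seller under both CFR and FOB; already in the CFR price and stays in the FOB price.
From CFR to FOB, the seller no longer bears: freight.
FOB price = 23158.44 − 3046.22 = 20112.22

FOB price: CNY 20112.22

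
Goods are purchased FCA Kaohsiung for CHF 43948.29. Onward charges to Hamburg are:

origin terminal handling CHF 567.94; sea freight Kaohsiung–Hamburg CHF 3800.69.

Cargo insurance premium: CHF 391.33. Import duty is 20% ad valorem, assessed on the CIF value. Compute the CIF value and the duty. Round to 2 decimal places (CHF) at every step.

CIF value: CHF 48708.25; import duty: CHF 9741.65

CIF = FCA price + pre-shipment costs + freight + insurance
CIF = 43948.29 + 567.94 + 3800.69 + 391.33 = 48708.25
Import duty = 48708.25 × 20% = 9741.65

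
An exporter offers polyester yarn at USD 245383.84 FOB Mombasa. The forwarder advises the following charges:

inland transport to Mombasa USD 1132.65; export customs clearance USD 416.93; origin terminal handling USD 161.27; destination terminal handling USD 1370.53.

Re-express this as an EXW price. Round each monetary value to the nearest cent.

EXW price: USD 243672.99

Not relevant to the conversion: destination terminal — on the buyer under both terms; not part of either seller's price.
From FOB to EXW, the seller no longer bears: inland to port, export clearance, origin terminal.
EXW price = 245383.84 − 1132.65 − 416.93 − 161.27 = 243672.99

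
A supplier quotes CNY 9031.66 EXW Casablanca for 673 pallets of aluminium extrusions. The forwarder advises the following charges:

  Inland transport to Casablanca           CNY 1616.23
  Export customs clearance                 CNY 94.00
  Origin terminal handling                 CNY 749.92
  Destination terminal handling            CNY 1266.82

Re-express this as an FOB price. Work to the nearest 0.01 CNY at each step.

Not relevant to the conversion: destination terminal — on the buyer under both terms; not part of either seller's price.
From EXW to FOB, the seller additionally bears: inland to port, export clearance, origin terminal.
FOB price = 9031.66 + 1616.23 + 94.00 + 749.92 = 11491.81

FOB price: CNY 11491.81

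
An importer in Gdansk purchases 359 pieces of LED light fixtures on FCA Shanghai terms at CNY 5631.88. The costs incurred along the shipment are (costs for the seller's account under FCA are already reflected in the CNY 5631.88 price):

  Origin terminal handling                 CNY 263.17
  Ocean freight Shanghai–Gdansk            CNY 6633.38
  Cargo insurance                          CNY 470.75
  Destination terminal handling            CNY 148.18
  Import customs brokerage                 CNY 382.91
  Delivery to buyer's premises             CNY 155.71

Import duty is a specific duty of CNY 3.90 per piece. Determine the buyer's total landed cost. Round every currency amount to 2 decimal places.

FCA: the seller delivers export-cleared goods to the carrier; the buyer bears costs from that point.
CIF value = FCA price + origin terminal + freight + insurance = 5631.88 + 263.17 + 6633.38 + 470.75 = 12999.18
Import duty = 359 × 3.90 = 1400.10
Buyer bears: origin terminal 263.17 + freight 6633.38 + insurance 470.75 + destination terminal 148.18 + brokerage 382.91 + delivery 155.71 + duty 1400.10 = 9454.20
Landed cost = invoice 5631.88 + 9454.20 = 15086.08

Total landed cost: CNY 15086.08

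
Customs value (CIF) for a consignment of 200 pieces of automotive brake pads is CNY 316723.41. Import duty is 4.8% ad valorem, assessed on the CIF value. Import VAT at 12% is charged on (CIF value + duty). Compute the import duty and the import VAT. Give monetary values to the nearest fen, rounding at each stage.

Import duty: CNY 15202.72; import VAT: CNY 39831.14

Import duty = 316723.41 × 4.8% = 15202.72
VAT base = CIF + duty = 316723.41 + 15202.72 = 331926.13
Import VAT = 331926.13 × 12% = 39831.14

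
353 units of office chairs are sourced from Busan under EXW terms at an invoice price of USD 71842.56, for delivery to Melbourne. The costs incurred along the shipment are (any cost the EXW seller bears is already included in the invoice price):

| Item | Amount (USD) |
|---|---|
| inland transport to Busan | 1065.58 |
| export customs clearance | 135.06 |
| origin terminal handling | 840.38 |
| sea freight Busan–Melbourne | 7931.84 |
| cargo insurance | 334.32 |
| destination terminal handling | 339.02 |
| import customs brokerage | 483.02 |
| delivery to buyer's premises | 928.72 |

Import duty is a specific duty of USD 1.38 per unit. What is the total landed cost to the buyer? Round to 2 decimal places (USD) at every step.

Total landed cost: USD 84387.64

EXW: the seller makes goods available at their premises; the buyer bears all onward costs.
CIF value = EXW price + inland to port + export clearance + origin terminal + freight + insurance = 71842.56 + 1065.58 + 135.06 + 840.38 + 7931.84 + 334.32 = 82149.74
Import duty = 353 × 1.38 = 487.14
Buyer bears: inland to port 1065.58 + export clearance 135.06 + origin terminal 840.38 + freight 7931.84 + insurance 334.32 + destination terminal 339.02 + brokerage 483.02 + delivery 928.72 + duty 487.14 = 12545.08
Landed cost = invoice 71842.56 + 12545.08 = 84387.64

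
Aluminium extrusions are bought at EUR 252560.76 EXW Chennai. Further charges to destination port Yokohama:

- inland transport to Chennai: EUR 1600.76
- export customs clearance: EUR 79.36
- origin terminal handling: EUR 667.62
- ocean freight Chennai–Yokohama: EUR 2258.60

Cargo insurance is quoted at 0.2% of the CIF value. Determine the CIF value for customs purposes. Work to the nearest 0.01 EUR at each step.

Let C be the CIF value. C = EXW price + pre-shipment costs + freight + 0.2% × C
C − 0.2% × C = 252560.76 + 1600.76 + 79.36 + 667.62 + 2258.60
0.998 × C = 257167.10
C = 257167.10 / 0.998 = 257682.46
Insurance premium = 0.2% × 257682.46 = 515.36

CIF value: EUR 257682.46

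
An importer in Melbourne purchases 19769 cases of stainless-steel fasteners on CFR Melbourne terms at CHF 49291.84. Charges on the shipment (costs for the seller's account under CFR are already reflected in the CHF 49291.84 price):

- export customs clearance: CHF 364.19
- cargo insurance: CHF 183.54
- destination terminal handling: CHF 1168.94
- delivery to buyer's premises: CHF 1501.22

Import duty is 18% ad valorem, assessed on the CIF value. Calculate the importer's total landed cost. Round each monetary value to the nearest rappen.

CFR: the seller pays costs through ocean freight to the destination port, but not insurance.
Already in the invoice (seller's account under CFR): export clearance — exclude.
CIF value = CFR price + insurance = 49291.84 + 183.54 = 49475.38
Import duty = 49475.38 × 18% = 8905.57
Buyer bears: insurance 183.54 + destination terminal 1168.94 + delivery 1501.22 + duty 8905.57 = 11759.27
Landed cost = invoice 49291.84 + 11759.27 = 61051.11

Total landed cost: CHF 61051.11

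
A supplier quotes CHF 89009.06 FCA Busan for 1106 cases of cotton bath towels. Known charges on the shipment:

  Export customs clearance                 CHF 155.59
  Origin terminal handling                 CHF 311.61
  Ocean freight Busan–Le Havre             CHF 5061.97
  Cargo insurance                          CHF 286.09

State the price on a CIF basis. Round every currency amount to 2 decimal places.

CIF price: CHF 94668.73

Not relevant to the conversion: export clearance — on the seller under both FCA and CIF; already in the FCA price and stays in the CIF price.
From FCA to CIF, the seller additionally bears: origin terminal, freight, insurance.
CIF price = 89009.06 + 311.61 + 5061.97 + 286.09 = 94668.73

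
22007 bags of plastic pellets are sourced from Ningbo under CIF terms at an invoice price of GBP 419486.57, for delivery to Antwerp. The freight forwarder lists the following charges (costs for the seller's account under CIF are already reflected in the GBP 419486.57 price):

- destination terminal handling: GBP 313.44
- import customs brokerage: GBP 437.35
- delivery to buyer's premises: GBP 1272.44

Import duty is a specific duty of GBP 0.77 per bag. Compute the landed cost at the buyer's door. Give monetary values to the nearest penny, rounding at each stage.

Total landed cost: GBP 438455.19

CIF: the seller pays costs through ocean freight and marine insurance to the destination port.
The CIF price already equals the CIF value: 419486.57
Import duty = 22007 × 0.77 = 16945.39
Buyer bears: destination terminal 313.44 + brokerage 437.35 + delivery 1272.44 + duty 16945.39 = 18968.62
Landed cost = invoice 419486.57 + 18968.62 = 438455.19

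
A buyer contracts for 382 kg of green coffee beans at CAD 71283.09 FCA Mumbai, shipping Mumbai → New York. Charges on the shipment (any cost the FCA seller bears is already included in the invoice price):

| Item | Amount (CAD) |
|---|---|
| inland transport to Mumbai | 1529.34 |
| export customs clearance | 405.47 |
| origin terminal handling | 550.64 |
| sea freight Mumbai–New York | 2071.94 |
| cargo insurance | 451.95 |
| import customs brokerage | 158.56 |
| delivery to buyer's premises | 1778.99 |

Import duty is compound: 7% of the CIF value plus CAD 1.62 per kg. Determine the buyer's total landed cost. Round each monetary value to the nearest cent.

Total landed cost: CAD 82119.04

FCA: the seller delivers export-cleared goods to the carrier; the buyer bears costs from that point.
Already in the invoice (seller's account under FCA): inland to port, export clearance — exclude.
CIF value = FCA price + origin terminal + freight + insurance = 71283.09 + 550.64 + 2071.94 + 451.95 = 74357.62
Ad valorem component: 74357.62 × 7% = 5205.03
Specific component: 382 × 1.62 = 618.84
Import duty = 5205.03 + 618.84 = 5823.87
Buyer bears: origin terminal 550.64 + freight 2071.94 + insurance 451.95 + brokerage 158.56 + delivery 1778.99 + duty 5823.87 = 10835.95
Landed cost = invoice 71283.09 + 10835.95 = 82119.04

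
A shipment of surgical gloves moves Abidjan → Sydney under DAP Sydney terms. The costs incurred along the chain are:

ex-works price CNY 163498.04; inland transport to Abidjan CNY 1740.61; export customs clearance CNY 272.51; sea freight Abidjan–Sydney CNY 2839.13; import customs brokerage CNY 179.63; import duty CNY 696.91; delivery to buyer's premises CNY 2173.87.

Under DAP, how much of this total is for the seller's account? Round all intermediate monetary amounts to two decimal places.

Seller's account: CNY 170524.16

DAP: the seller bears all costs to the named destination except import duty and clearance.
Seller's account: goods 163498.04 + inland to port 1740.61 + export clearance 272.51 + freight 2839.13 + delivery 2173.87 = 170524.16
Buyer's account: brokerage 179.63 + duty 696.91 = 876.54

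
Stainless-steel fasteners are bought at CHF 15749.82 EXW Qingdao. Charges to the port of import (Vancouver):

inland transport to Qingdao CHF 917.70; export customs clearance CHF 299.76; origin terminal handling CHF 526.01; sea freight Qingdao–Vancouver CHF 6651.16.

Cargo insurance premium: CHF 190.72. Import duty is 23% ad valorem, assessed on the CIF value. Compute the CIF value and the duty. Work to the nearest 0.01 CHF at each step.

CIF value: CHF 24335.17; import duty: CHF 5597.09

CIF = EXW price + pre-shipment costs + freight + insurance
CIF = 15749.82 + 917.70 + 299.76 + 526.01 + 6651.16 + 190.72 = 24335.17
Import duty = 24335.17 × 23% = 5597.09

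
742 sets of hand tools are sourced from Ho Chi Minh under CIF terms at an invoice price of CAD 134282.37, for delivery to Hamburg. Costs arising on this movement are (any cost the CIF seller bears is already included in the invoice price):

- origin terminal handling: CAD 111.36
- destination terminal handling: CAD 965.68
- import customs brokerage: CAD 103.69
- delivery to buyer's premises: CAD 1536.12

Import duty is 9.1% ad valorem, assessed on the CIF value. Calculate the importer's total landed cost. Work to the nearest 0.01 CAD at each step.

Total landed cost: CAD 149107.56

CIF: the seller pays costs through ocean freight and marine insurance to the destination port.
Already in the invoice (seller's account under CIF): origin terminal — exclude.
The CIF price already equals the CIF value: 134282.37
Import duty = 134282.37 × 9.1% = 12219.70
Buyer bears: destination terminal 965.68 + brokerage 103.69 + delivery 1536.12 + duty 12219.70 = 14825.19
Landed cost = invoice 134282.37 + 14825.19 = 149107.56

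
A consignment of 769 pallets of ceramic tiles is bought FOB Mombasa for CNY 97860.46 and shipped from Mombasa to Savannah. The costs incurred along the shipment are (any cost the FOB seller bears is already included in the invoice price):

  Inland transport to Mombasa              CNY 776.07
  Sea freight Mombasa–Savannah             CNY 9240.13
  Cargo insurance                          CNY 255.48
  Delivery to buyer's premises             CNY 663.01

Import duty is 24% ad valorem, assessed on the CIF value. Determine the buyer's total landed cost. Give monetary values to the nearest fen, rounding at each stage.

FOB: the seller bears costs until goods are on board at the origin port; the buyer bears freight, insurance and all costs thereafter.
Already in the invoice (seller's account under FOB): inland to port — exclude.
CIF value = FOB price + freight + insurance = 97860.46 + 9240.13 + 255.48 = 107356.07
Import duty = 107356.07 × 24% = 25765.46
Buyer bears: freight 9240.13 + insurance 255.48 + delivery 663.01 + duty 25765.46 = 35924.08
Landed cost = invoice 97860.46 + 35924.08 = 133784.54

Total landed cost: CNY 133784.54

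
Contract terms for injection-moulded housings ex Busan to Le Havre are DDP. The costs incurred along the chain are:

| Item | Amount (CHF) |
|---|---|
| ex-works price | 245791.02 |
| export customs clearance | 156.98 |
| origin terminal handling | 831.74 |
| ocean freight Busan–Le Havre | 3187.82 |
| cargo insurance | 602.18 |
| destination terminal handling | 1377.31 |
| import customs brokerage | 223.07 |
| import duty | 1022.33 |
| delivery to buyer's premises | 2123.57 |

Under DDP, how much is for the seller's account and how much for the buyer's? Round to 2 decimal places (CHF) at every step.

Seller: CHF 255316.02; buyer: CHF 0.00

DDP: the seller bears all costs including import duty.
Seller's account: goods 245791.02 + export clearance 156.98 + origin terminal 831.74 + freight 3187.82 + insurance 602.18 + destination terminal 1377.31 + brokerage 223.07 + duty 1022.33 + delivery 2123.57 = 255316.02
Buyer's account: 0.00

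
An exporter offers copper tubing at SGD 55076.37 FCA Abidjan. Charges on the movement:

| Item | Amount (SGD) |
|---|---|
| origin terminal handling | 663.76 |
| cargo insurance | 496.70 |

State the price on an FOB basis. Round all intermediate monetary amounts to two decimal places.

FOB price: SGD 55740.13

Not relevant to the conversion: insurance — on the buyer under both terms; not part of either seller's price.
From FCA to FOB, the seller additionally bears: origin terminal.
FOB price = 55076.37 + 663.76 = 55740.13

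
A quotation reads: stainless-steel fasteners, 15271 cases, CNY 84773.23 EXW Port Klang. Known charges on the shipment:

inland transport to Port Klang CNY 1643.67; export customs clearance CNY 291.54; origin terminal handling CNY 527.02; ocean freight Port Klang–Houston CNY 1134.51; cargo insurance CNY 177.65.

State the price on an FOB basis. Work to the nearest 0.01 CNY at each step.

FOB price: CNY 87235.46

Not relevant to the conversion: freight, insurance — on the buyer under both terms; not part of either seller's price.
From EXW to FOB, the seller additionally bears: inland to port, export clearance, origin terminal.
FOB price = 84773.23 + 1643.67 + 291.54 + 527.02 = 87235.46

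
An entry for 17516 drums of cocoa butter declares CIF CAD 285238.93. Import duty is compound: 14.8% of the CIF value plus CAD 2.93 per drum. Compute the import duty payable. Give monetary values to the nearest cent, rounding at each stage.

Import duty: CAD 93537.24

Ad valorem component: 285238.93 × 14.8% = 42215.36
Specific component: 17516 × 2.93 = 51321.88
Import duty = 42215.36 + 51321.88 = 93537.24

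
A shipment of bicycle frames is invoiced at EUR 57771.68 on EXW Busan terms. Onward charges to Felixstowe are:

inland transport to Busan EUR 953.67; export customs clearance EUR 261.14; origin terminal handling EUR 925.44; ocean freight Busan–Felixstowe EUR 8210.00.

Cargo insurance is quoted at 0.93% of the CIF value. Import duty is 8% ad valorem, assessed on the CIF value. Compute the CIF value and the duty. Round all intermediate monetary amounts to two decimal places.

Let C be the CIF value. C = EXW price + pre-shipment costs + freight + 0.93% × C
C − 0.93% × C = 57771.68 + 953.67 + 261.14 + 925.44 + 8210.00
0.9907 × C = 68121.93
C = 68121.93 / 0.9907 = 68761.41
Insurance premium = 0.93% × 68761.41 = 639.48
Import duty = 68761.41 × 8% = 5500.91

CIF value: EUR 68761.41; import duty: EUR 5500.91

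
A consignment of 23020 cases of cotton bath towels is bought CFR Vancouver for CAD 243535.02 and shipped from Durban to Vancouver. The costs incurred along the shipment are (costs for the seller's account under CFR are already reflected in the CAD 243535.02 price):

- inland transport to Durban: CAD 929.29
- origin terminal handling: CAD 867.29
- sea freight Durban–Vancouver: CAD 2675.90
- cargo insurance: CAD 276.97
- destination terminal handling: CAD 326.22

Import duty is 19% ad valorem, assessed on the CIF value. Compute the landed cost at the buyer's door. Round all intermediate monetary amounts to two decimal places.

Total landed cost: CAD 290462.49

CFR: the seller pays costs through ocean freight to the destination port, but not insurance.
Already in the invoice (seller's account under CFR): inland to port, origin terminal, freight — exclude.
CIF value = CFR price + insurance = 243535.02 + 276.97 = 243811.99
Import duty = 243811.99 × 19% = 46324.28
Buyer bears: insurance 276.97 + destination terminal 326.22 + duty 46324.28 = 46927.47
Landed cost = invoice 243535.02 + 46927.47 = 290462.49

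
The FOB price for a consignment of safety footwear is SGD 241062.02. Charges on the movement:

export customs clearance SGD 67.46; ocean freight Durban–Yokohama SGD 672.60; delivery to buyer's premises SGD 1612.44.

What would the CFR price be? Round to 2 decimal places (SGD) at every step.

CFR price: SGD 241734.62

Not relevant to the conversion: export clearance — on the seller under both FOB and CFR; already in the FOB price and stays in the CFR price. delivery — on the buyer under both terms; not part of either seller's price.
From FOB to CFR, the seller additionally bears: freight.
CFR price = 241062.02 + 672.60 = 241734.62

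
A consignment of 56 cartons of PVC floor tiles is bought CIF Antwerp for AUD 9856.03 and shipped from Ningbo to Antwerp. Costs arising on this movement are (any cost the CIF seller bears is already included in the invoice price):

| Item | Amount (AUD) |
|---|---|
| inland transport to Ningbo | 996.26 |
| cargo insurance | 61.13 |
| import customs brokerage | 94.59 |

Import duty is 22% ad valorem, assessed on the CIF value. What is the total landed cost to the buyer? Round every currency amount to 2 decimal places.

CIF: the seller pays costs through ocean freight and marine insurance to the destination port.
Already in the invoice (seller's account under CIF): inland to port, insurance — exclude.
The CIF price already equals the CIF value: 9856.03
Import duty = 9856.03 × 22% = 2168.33
Buyer bears: brokerage 94.59 + duty 2168.33 = 2262.92
Landed cost = invoice 9856.03 + 2262.92 = 12118.95

Total landed cost: AUD 12118.95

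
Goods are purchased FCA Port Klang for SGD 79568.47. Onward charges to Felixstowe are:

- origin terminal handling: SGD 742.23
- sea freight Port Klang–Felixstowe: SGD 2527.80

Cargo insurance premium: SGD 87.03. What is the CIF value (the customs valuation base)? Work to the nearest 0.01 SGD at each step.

CIF value: SGD 82925.53

CIF = FCA price + pre-shipment costs + freight + insurance
CIF = 79568.47 + 742.23 + 2527.80 + 87.03 = 82925.53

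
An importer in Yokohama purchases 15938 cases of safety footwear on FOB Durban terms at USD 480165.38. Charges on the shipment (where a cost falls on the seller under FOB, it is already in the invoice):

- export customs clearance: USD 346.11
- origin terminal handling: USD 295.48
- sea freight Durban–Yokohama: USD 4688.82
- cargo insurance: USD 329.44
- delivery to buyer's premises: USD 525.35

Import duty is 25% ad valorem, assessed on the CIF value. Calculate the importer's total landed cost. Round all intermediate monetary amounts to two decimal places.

FOB: the seller bears costs until goods are on board at the origin port; the buyer bears freight, insurance and all costs thereafter.
Already in the invoice (seller's account under FOB): export clearance, origin terminal — exclude.
CIF value = FOB price + freight + insurance = 480165.38 + 4688.82 + 329.44 = 485183.64
Import duty = 485183.64 × 25% = 121295.91
Buyer bears: freight 4688.82 + insurance 329.44 + delivery 525.35 + duty 121295.91 = 126839.52
Landed cost = invoice 480165.38 + 126839.52 = 607004.90

Total landed cost: USD 607004.90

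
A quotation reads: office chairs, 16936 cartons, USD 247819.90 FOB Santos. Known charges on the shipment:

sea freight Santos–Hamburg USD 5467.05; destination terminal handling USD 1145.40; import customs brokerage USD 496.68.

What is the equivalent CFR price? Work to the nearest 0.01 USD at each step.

Not relevant to the conversion: brokerage, destination terminal — on the buyer under both terms; not part of either seller's price.
From FOB to CFR, the seller additionally bears: freight.
CFR price = 247819.90 + 5467.05 = 253286.95

CFR price: USD 253286.95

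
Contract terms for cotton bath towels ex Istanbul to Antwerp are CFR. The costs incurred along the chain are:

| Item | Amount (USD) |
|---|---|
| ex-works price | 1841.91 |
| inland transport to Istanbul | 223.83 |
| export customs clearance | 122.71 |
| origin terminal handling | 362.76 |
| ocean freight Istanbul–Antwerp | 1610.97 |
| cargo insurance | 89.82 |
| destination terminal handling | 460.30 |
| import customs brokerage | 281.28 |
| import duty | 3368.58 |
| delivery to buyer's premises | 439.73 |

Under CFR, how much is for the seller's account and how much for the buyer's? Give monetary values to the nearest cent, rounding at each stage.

Seller: USD 4162.18; buyer: USD 4639.71

CFR: the seller pays costs through ocean freight to the destination port, but not insurance.
Seller's account: goods 1841.91 + inland to port 223.83 + export clearance 122.71 + origin terminal 362.76 + freight 1610.97 = 4162.18
Buyer's account: insurance 89.82 + destination terminal 460.30 + brokerage 281.28 + duty 3368.58 + delivery 439.73 = 4639.71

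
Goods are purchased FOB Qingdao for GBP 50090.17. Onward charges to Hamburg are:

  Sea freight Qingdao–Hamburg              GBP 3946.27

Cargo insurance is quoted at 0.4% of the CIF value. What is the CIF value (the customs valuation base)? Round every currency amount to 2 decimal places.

CIF value: GBP 54253.45

Let C be the CIF value. C = FOB price + freight + 0.4% × C
C − 0.4% × C = 50090.17 + 3946.27
0.996 × C = 54036.44
C = 54036.44 / 0.996 = 54253.45
Insurance premium = 0.4% × 54253.45 = 217.01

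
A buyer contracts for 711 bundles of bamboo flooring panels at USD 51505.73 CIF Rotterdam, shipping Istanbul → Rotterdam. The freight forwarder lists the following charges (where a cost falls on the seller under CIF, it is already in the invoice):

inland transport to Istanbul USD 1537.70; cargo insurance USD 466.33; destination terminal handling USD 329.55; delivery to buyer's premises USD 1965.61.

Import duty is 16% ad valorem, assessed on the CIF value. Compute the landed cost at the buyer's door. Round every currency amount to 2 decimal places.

Total landed cost: USD 62041.81

CIF: the seller pays costs through ocean freight and marine insurance to the destination port.
Already in the invoice (seller's account under CIF): inland to port, insurance — exclude.
The CIF price already equals the CIF value: 51505.73
Import duty = 51505.73 × 16% = 8240.92
Buyer bears: destination terminal 329.55 + delivery 1965.61 + duty 8240.92 = 10536.08
Landed cost = invoice 51505.73 + 10536.08 = 62041.81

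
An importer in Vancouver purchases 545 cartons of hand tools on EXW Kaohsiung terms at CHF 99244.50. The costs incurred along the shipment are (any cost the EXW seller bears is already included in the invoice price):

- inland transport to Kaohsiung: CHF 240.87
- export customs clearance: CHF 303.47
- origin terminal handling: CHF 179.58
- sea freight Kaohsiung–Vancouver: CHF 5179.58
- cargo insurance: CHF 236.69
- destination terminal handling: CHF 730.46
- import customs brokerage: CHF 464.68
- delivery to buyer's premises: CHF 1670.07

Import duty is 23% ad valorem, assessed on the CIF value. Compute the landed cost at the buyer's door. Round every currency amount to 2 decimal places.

Total landed cost: CHF 132488.38

EXW: the seller makes goods available at their premises; the buyer bears all onward costs.
CIF value = EXW price + inland to port + export clearance + origin terminal + freight + insurance = 99244.50 + 240.87 + 303.47 + 179.58 + 5179.58 + 236.69 = 105384.69
Import duty = 105384.69 × 23% = 24238.48
Buyer bears: inland to port 240.87 + export clearance 303.47 + origin terminal 179.58 + freight 5179.58 + insurance 236.69 + destination terminal 730.46 + brokerage 464.68 + delivery 1670.07 + duty 24238.48 = 33243.88
Landed cost = invoice 99244.50 + 33243.88 = 132488.38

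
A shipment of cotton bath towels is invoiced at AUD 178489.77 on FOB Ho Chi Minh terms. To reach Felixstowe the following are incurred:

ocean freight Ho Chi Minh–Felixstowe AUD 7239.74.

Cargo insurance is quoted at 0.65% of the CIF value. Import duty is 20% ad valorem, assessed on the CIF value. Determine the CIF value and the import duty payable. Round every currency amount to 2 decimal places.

Let C be the CIF value. C = FOB price + freight + 0.65% × C
C − 0.65% × C = 178489.77 + 7239.74
0.9935 × C = 185729.51
C = 185729.51 / 0.9935 = 186944.65
Insurance premium = 0.65% × 186944.65 = 1215.14
Import duty = 186944.65 × 20% = 37388.93

CIF value: AUD 186944.65; import duty: AUD 37388.93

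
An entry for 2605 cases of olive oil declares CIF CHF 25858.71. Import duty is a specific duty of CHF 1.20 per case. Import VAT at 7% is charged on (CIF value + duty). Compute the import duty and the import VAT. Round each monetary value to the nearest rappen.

Import duty = 2605 × 1.20 = 3126.00
VAT base = CIF + duty = 25858.71 + 3126.00 = 28984.71
Import VAT = 28984.71 × 7% = 2028.93

Import duty: CHF 3126.00; import VAT: CHF 2028.93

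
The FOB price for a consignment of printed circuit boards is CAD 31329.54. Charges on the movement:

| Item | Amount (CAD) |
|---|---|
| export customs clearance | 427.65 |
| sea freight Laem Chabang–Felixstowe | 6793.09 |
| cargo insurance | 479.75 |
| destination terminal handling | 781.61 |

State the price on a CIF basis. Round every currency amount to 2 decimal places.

Not relevant to the conversion: export clearance — on the seller under both FOB and CIF; already in the FOB price and stays in the CIF price. destination terminal — on the buyer under both terms; not part of either seller's price.
From FOB to CIF, the seller additionally bears: freight, insurance.
CIF price = 31329.54 + 6793.09 + 479.75 = 38602.38

CIF price: CAD 38602.38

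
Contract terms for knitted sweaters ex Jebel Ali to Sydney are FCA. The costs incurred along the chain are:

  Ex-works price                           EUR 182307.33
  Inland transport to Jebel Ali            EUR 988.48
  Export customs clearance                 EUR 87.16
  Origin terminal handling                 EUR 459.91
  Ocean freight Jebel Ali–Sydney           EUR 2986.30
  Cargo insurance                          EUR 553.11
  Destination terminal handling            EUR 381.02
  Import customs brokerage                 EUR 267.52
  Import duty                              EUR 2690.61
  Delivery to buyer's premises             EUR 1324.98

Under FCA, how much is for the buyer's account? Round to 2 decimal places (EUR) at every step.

Buyer's account: EUR 8663.45

FCA: the seller delivers export-cleared goods to the carrier; the buyer bears costs from that point.
Seller's account: goods 182307.33 + inland to port 988.48 + export clearance 87.16 = 183382.97
Buyer's account: origin terminal 459.91 + freight 2986.30 + insurance 553.11 + destination terminal 381.02 + brokerage 267.52 + duty 2690.61 + delivery 1324.98 = 8663.45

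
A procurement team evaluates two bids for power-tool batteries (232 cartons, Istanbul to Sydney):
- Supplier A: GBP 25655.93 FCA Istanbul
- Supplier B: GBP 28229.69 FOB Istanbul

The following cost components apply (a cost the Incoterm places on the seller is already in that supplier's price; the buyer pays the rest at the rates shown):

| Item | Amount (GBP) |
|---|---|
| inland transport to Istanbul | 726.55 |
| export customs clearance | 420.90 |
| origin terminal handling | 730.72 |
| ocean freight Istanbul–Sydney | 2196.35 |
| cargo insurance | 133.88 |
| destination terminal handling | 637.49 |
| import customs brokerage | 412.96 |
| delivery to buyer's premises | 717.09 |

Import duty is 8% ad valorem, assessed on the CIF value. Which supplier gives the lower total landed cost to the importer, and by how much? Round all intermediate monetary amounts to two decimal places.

Supplier A is cheaper by GBP 1990.48

Supplier A (FCA):
CIF value = FCA price + origin terminal + freight + insurance = 25655.93 + 730.72 + 2196.35 + 133.88 = 28716.88
Import duty = 28716.88 × 8% = 2297.35
Buyer bears (A): 730.72 + 2196.35 + 133.88 + 637.49 + 412.96 + 717.09 = 4828.49
Landed cost (A) = invoice 25655.93 + 4828.49 + duty 2297.35 = 32781.77
Supplier B (FOB):
CIF value = FOB price + freight + insurance = 28229.69 + 2196.35 + 133.88 = 30559.92
Import duty = 30559.92 × 8% = 2444.79
Buyer bears (B): 2196.35 + 133.88 + 637.49 + 412.96 + 717.09 = 4097.77
Landed cost (B) = invoice 28229.69 + 4097.77 + duty 2444.79 = 34772.25
Difference = |32781.77 − 34772.25| = 1990.48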